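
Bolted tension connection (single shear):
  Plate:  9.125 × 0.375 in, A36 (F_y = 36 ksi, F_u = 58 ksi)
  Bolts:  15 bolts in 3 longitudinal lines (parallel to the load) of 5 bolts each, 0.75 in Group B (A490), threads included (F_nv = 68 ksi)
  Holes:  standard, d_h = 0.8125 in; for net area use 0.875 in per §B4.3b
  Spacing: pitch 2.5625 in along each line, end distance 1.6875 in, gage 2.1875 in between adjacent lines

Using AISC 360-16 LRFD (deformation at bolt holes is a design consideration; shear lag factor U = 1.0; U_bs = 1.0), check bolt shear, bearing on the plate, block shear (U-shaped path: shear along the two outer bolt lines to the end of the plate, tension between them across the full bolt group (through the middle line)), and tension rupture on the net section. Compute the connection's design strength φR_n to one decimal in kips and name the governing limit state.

106.0 kips (net-section rupture governs)

Bolt shear: A_b = π(0.75)²/4 = 0.44179 in². φR_n = 0.75 × 68 × 0.44179 × 15 × 1 = 338.0 kips.
Bearing (0.375 in plate, F_u = 58 ksi): end bolts L_c = 1.6875 − 0.8125/2 = 1.28125, R_n = min(1.2×1.28125×0.375×58, 2.4×0.75×0.375×58) = 33.441 kips/bolt; interior L_c = 2.5625 − 0.8125 = 1.75, R_n = 39.15 kips/bolt. φR_n = 0.75 × (3×33.441 + 12×39.15) = 427.6 kips.
Block shear: shear path 2×[1.6875+4×2.5625] = 2×11.9375 in, A_gv = 8.9531, A_nv = 2×(11.9375 − 4.5×0.875)×0.375 = 6 in²; tension across gage: (4.375 − 2×0.875)×0.375 = 0.98438 in². R_n = min(0.6×58×6, 0.6×36×8.9531) + 1.0×58×0.98438 = min(208.8, 193.39) + 57.094 = 250.48 kips. φR_n = 0.75 × 250.48 = 187.9 kips.
Tension rupture (net): A_n = (9.125 − 3×0.875)×0.375 = 2.4375 in² (U = 1.0, A_e = A_n). φR_n = 0.75 × 58 × 2.4375 = 106.0 kips.
Governing: min(338.0, 427.6, 187.9, 106.0) = 106.0 kips → net-section rupture.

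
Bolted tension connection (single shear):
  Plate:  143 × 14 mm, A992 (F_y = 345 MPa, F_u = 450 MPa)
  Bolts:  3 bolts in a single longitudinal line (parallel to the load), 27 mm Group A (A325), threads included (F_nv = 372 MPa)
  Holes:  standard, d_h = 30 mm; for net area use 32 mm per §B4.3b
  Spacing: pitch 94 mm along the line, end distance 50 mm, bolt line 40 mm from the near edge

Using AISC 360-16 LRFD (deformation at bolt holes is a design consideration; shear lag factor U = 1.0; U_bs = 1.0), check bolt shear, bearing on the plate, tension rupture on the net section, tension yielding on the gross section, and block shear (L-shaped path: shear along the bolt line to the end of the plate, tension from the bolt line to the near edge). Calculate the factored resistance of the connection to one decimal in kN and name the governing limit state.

Bolt shear: A_b = π(27)²/4 = 572.56 mm². φR_n = 0.75 × 372 × 572.56 × 3 × 1 = 479.2 kN.
Bearing (14 mm plate, F_u = 450 MPa): end bolts L_c = 50 − 30/2 = 35, R_n = min(1.2×35×14×450, 2.4×27×14×450) = 264.6 kN/bolt; interior L_c = 94 − 30 = 64, R_n = 408.24 kN/bolt. φR_n = 0.75 × (1×264.6 + 2×408.24) = 810.8 kN.
Tension rupture (net): A_n = (143 − 1×32)×14 = 1554 mm² (U = 1.0, A_e = A_n). φR_n = 0.75 × 450 × 1554 = 524.5 kN.
Tension yield (gross): A_g = 143×14 = 2002 mm². φR_n = 0.90 × 345 × 2002 = 621.6 kN.
Block shear: shear path 1×[50+2×94] = 1×238 mm, A_gv = 3332, A_nv = 1×(238 − 2.5×32)×14 = 2212 mm²; tension to near edge: (40 − 0.5×32)×14 = 336 mm². R_n = min(0.6×450×2212, 0.6×345×3332) + 1.0×450×336 = min(597.24, 689.72) + 151.2 = 748.44 kN. φR_n = 0.75 × 748.44 = 561.3 kN.
Governing: min(479.2, 810.8, 524.5, 621.6, 561.3) = 479.2 kN → bolt shear.

479.2 kN (bolt shear governs)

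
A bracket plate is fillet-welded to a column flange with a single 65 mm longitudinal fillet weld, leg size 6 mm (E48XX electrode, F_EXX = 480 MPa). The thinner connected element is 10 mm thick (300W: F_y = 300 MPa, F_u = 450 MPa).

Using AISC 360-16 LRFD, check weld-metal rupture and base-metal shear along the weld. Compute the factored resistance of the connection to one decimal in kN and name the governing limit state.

59.6 kN (weld metal governs)

Weld metal: throat = 0.707×6 = 4.242 mm, L = 65 mm. φR_n = 0.75 × 0.6 × 480 × 4.242 × 65 = 59.6 kN.
Base metal shear (10 mm plate): yield φR_n = 1.0×0.6×300×10×65 = 117.0 kN; rupture φR_n = 0.75×0.6×450×10×65 = 131.6 kN; take 117.0 kN (yield).
Governing: min(59.6, 117.0) = 59.6 kN → weld metal.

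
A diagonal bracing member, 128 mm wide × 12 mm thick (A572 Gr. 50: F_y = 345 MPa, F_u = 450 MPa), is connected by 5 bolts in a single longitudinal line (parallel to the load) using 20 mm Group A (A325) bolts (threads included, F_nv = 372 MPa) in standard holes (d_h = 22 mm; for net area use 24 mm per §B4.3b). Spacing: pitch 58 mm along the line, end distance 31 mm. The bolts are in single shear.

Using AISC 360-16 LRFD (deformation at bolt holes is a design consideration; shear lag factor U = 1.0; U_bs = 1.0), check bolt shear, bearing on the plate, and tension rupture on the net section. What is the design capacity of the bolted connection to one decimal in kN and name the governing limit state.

421.2 kN (net-section rupture governs)

Bolt shear: A_b = π(20)²/4 = 314.16 mm². φR_n = 0.75 × 372 × 314.16 × 5 × 1 = 438.3 kN.
Bearing (12 mm plate, F_u = 450 MPa): end bolts L_c = 31 − 22/2 = 20, R_n = min(1.2×20×12×450, 2.4×20×12×450) = 129.6 kN/bolt; interior L_c = 58 − 22 = 36, R_n = 233.28 kN/bolt. φR_n = 0.75 × (1×129.6 + 4×233.28) = 797.0 kN.
Tension rupture (net): A_n = (128 − 1×24)×12 = 1248 mm² (U = 1.0, A_e = A_n). φR_n = 0.75 × 450 × 1248 = 421.2 kN.
Governing: min(438.3, 797.0, 421.2) = 421.2 kN → net-section rupture.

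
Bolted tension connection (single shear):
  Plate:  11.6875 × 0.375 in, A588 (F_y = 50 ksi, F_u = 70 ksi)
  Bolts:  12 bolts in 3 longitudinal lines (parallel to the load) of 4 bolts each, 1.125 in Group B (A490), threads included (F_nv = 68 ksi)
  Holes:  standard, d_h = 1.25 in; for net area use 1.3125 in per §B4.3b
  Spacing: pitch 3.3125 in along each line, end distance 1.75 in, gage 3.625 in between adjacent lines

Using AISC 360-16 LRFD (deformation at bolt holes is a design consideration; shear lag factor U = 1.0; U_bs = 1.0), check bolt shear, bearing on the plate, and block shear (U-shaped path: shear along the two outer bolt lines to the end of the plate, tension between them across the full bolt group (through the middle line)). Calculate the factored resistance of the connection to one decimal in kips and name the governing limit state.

Bolt shear: A_b = π(1.125)²/4 = 0.99402 in². φR_n = 0.75 × 68 × 0.99402 × 12 × 1 = 608.3 kips.
Bearing (0.375 in plate, F_u = 70 ksi): end bolts L_c = 1.75 − 1.25/2 = 1.125, R_n = min(1.2×1.125×0.375×70, 2.4×1.125×0.375×70) = 35.438 kips/bolt; interior L_c = 3.3125 − 1.25 = 2.0625, R_n = 64.969 kips/bolt. φR_n = 0.75 × (3×35.438 + 9×64.969) = 518.3 kips.
Block shear: shear path 2×[1.75+3×3.3125] = 2×11.6875 in, A_gv = 8.7656, A_nv = 2×(11.6875 − 3.5×1.3125)×0.375 = 5.3203 in²; tension across gage: (7.25 − 2×1.3125)×0.375 = 1.7344 in². R_n = min(0.6×70×5.3203, 0.6×50×8.7656) + 1.0×70×1.7344 = min(223.45, 262.97) + 121.41 = 344.86 kips. φR_n = 0.75 × 344.86 = 258.6 kips.
Governing: min(608.3, 518.3, 258.6) = 258.6 kips → block shear.

258.6 kips (block shear governs)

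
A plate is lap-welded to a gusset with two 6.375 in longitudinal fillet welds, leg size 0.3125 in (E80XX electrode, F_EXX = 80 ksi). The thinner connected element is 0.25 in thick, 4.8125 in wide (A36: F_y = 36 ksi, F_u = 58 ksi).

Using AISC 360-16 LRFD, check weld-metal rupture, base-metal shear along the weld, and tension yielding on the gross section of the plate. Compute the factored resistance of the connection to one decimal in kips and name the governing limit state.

39.0 kips (gross-section yield governs)

Weld metal: throat = 0.707×0.3125 = 0.22094 in, L = 2×6.375 = 12.75 in. φR_n = 0.75 × 0.6 × 80 × 0.22094 × 12.75 = 101.4 kips.
Base metal shear (0.25 in plate): yield φR_n = 1.0×0.6×36×0.25×12.75 = 68.9 kips; rupture φR_n = 0.75×0.6×58×0.25×12.75 = 83.2 kips; take 68.9 kips (yield).
Tension yield (gross): A_g = 4.8125×0.25 = 1.2031 in². φR_n = 0.90 × 36 × 1.2031 = 39.0 kips.
Governing: min(101.4, 68.9, 39.0) = 39.0 kips → gross-section yield.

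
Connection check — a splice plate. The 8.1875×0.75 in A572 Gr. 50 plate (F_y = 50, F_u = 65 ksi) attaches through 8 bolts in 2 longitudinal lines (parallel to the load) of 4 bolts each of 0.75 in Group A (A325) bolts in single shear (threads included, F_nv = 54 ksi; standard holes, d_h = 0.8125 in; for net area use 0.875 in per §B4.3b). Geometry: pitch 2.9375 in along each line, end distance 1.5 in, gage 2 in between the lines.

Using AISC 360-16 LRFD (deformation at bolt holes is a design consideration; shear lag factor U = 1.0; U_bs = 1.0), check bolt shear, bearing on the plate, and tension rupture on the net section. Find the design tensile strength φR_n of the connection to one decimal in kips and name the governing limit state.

Bolt shear: A_b = π(0.75)²/4 = 0.44179 in². φR_n = 0.75 × 54 × 0.44179 × 8 × 1 = 143.1 kips.
Bearing (0.75 in plate, F_u = 65 ksi): end bolts L_c = 1.5 − 0.8125/2 = 1.09375, R_n = min(1.2×1.09375×0.75×65, 2.4×0.75×0.75×65) = 63.984 kips/bolt; interior L_c = 2.9375 − 0.8125 = 2.125, R_n = 87.75 kips/bolt. φR_n = 0.75 × (2×63.984 + 6×87.75) = 490.9 kips.
Tension rupture (net): A_n = (8.1875 − 2×0.875)×0.75 = 4.8281 in² (U = 1.0, A_e = A_n). φR_n = 0.75 × 65 × 4.8281 = 235.4 kips.
Governing: min(143.1, 490.9, 235.4) = 143.1 kips → bolt shear.

143.1 kips (bolt shear governs)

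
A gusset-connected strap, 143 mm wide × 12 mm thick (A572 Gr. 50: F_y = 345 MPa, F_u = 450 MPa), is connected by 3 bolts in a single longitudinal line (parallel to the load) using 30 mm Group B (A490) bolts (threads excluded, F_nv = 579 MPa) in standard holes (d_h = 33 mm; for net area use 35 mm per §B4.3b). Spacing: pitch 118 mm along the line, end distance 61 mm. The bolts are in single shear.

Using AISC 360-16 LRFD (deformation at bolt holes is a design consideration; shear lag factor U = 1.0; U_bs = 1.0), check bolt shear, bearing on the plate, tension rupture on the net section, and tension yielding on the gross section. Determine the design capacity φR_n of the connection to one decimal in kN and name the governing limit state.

437.4 kN (net-section rupture governs)

Bolt shear: A_b = π(30)²/4 = 706.86 mm². φR_n = 0.75 × 579 × 706.86 × 3 × 1 = 920.9 kN.
Bearing (12 mm plate, F_u = 450 MPa): end bolts L_c = 61 − 33/2 = 44.5, R_n = min(1.2×44.5×12×450, 2.4×30×12×450) = 288.36 kN/bolt; interior L_c = 118 − 33 = 85, R_n = 388.8 kN/bolt. φR_n = 0.75 × (1×288.36 + 2×388.8) = 799.5 kN.
Tension rupture (net): A_n = (143 − 1×35)×12 = 1296 mm² (U = 1.0, A_e = A_n). φR_n = 0.75 × 450 × 1296 = 437.4 kN.
Tension yield (gross): A_g = 143×12 = 1716 mm². φR_n = 0.90 × 345 × 1716 = 532.8 kN.
Governing: min(920.9, 799.5, 437.4, 532.8) = 437.4 kN → net-section rupture.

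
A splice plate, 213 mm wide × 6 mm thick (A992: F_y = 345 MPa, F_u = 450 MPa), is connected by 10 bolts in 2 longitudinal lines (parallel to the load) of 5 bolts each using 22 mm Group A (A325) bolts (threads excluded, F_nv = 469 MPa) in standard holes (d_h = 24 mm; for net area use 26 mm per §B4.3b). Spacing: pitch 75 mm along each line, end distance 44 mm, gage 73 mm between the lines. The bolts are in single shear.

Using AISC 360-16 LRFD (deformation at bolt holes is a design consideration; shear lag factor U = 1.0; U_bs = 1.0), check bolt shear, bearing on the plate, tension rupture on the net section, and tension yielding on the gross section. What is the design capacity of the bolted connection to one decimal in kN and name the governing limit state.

326.0 kN (net-section rupture governs)

Bolt shear: A_b = π(22)²/4 = 380.13 mm². φR_n = 0.75 × 469 × 380.13 × 10 × 1 = 1337.1 kN.
Bearing (6 mm plate, F_u = 450 MPa): end bolts L_c = 44 − 24/2 = 32, R_n = min(1.2×32×6×450, 2.4×22×6×450) = 103.68 kN/bolt; interior L_c = 75 − 24 = 51, R_n = 142.56 kN/bolt. φR_n = 0.75 × (2×103.68 + 8×142.56) = 1010.9 kN.
Tension rupture (net): A_n = (213 − 2×26)×6 = 966 mm² (U = 1.0, A_e = A_n). φR_n = 0.75 × 450 × 966 = 326.0 kN.
Tension yield (gross): A_g = 213×6 = 1278 mm². φR_n = 0.90 × 345 × 1278 = 396.8 kN.
Governing: min(1337.1, 1010.9, 326.0, 396.8) = 326.0 kN → net-section rupture.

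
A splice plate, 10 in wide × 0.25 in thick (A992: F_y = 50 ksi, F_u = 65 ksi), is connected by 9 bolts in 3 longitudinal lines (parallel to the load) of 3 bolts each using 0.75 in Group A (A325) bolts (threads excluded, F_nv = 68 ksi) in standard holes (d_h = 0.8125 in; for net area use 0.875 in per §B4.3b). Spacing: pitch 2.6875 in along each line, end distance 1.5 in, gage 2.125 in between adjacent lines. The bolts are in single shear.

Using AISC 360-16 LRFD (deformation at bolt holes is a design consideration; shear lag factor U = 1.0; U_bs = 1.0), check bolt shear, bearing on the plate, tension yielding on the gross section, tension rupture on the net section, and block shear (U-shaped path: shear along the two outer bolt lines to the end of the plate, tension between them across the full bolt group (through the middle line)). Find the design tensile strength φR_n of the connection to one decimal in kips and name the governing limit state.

89.9 kips (net-section rupture governs)

Bolt shear: A_b = π(0.75)²/4 = 0.44179 in². φR_n = 0.75 × 68 × 0.44179 × 9 × 1 = 202.8 kips.
Bearing (0.25 in plate, F_u = 65 ksi): end bolts L_c = 1.5 − 0.8125/2 = 1.09375, R_n = min(1.2×1.09375×0.25×65, 2.4×0.75×0.25×65) = 21.328 kips/bolt; interior L_c = 2.6875 − 0.8125 = 1.875, R_n = 29.25 kips/bolt. φR_n = 0.75 × (3×21.328 + 6×29.25) = 179.6 kips.
Tension yield (gross): A_g = 10×0.25 = 2.5 in². φR_n = 0.90 × 50 × 2.5 = 112.5 kips.
Tension rupture (net): A_n = (10 − 3×0.875)×0.25 = 1.8438 in² (U = 1.0, A_e = A_n). φR_n = 0.75 × 65 × 1.8438 = 89.9 kips.
Block shear: shear path 2×[1.5+2×2.6875] = 2×6.875 in, A_gv = 3.4375, A_nv = 2×(6.875 − 2.5×0.875)×0.25 = 2.3438 in²; tension across gage: (4.25 − 2×0.875)×0.25 = 0.625 in². R_n = min(0.6×65×2.3438, 0.6×50×3.4375) + 1.0×65×0.625 = min(91.408, 103.13) + 40.625 = 132.03 kips. φR_n = 0.75 × 132.03 = 99.0 kips.
Governing: min(202.8, 179.6, 112.5, 89.9, 99.0) = 89.9 kips → net-section rupture.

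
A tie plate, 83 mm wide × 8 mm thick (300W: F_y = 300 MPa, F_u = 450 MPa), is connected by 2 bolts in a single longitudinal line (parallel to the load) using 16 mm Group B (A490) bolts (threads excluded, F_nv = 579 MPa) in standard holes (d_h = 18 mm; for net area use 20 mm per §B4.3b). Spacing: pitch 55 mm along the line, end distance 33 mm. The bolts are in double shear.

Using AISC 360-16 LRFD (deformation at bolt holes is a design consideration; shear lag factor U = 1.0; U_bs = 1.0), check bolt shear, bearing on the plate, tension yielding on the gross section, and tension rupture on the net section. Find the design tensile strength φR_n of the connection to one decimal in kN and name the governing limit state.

Bolt shear: A_b = π(16)²/4 = 201.06 mm². φR_n = 0.75 × 579 × 201.06 × 2 × 2 = 349.2 kN.
Bearing (8 mm plate, F_u = 450 MPa): end bolts L_c = 33 − 18/2 = 24, R_n = min(1.2×24×8×450, 2.4×16×8×450) = 103.68 kN/bolt; interior L_c = 55 − 18 = 37, R_n = 138.24 kN/bolt. φR_n = 0.75 × (1×103.68 + 1×138.24) = 181.4 kN.
Tension yield (gross): A_g = 83×8 = 664 mm². φR_n = 0.90 × 300 × 664 = 179.3 kN.
Tension rupture (net): A_n = (83 − 1×20)×8 = 504 mm² (U = 1.0, A_e = A_n). φR_n = 0.75 × 450 × 504 = 170.1 kN.
Governing: min(349.2, 181.4, 179.3, 170.1) = 170.1 kN → net-section rupture.

170.1 kN (net-section rupture governs)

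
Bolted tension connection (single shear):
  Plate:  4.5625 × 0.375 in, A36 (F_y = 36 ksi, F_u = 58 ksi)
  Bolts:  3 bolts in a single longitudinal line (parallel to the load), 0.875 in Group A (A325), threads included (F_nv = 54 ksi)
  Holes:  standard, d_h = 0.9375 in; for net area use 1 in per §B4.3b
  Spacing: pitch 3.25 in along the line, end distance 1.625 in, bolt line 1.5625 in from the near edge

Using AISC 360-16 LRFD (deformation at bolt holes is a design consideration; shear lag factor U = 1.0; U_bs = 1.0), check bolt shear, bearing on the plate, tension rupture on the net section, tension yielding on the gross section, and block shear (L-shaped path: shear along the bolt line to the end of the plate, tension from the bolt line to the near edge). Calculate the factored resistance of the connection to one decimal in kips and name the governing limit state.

55.4 kips (gross-section yield governs)

Bolt shear: A_b = π(0.875)²/4 = 0.60132 in². φR_n = 0.75 × 54 × 0.60132 × 3 × 1 = 73.1 kips.
Bearing (0.375 in plate, F_u = 58 ksi): end bolts L_c = 1.625 − 0.9375/2 = 1.15625, R_n = min(1.2×1.15625×0.375×58, 2.4×0.875×0.375×58) = 30.178 kips/bolt; interior L_c = 3.25 − 0.9375 = 2.3125, R_n = 45.675 kips/bolt. φR_n = 0.75 × (1×30.178 + 2×45.675) = 91.1 kips.
Tension rupture (net): A_n = (4.5625 − 1×1)×0.375 = 1.3359 in² (U = 1.0, A_e = A_n). φR_n = 0.75 × 58 × 1.3359 = 58.1 kips.
Tension yield (gross): A_g = 4.5625×0.375 = 1.7109 in². φR_n = 0.90 × 36 × 1.7109 = 55.4 kips.
Block shear: shear path 1×[1.625+2×3.25] = 1×8.125 in, A_gv = 3.0469, A_nv = 1×(8.125 − 2.5×1)×0.375 = 2.1094 in²; tension to near edge: (1.5625 − 0.5×1)×0.375 = 0.39844 in². R_n = min(0.6×58×2.1094, 0.6×36×3.0469) + 1.0×58×0.39844 = min(73.407, 65.813) + 23.11 = 88.923 kips. φR_n = 0.75 × 88.923 = 66.7 kips.
Governing: min(73.1, 91.1, 58.1, 55.4, 66.7) = 55.4 kips → gross-section yield.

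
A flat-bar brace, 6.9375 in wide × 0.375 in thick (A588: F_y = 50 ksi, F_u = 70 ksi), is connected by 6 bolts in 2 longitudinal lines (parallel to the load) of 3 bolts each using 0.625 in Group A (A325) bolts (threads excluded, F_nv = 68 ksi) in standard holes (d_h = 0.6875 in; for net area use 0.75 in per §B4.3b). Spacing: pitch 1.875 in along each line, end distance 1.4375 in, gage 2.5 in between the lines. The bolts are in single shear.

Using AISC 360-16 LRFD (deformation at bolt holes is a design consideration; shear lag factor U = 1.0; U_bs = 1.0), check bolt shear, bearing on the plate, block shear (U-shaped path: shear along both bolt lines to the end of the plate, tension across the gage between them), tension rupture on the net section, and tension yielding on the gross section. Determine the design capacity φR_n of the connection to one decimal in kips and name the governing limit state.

93.9 kips (bolt shear governs)

Bolt shear: A_b = π(0.625)²/4 = 0.3068 in². φR_n = 0.75 × 68 × 0.3068 × 6 × 1 = 93.9 kips.
Bearing (0.375 in plate, F_u = 70 ksi): end bolts L_c = 1.4375 − 0.6875/2 = 1.09375, R_n = min(1.2×1.09375×0.375×70, 2.4×0.625×0.375×70) = 34.453 kips/bolt; interior L_c = 1.875 − 0.6875 = 1.1875, R_n = 37.406 kips/bolt. φR_n = 0.75 × (2×34.453 + 4×37.406) = 163.9 kips.
Block shear: shear path 2×[1.4375+2×1.875] = 2×5.1875 in, A_gv = 3.8906, A_nv = 2×(5.1875 − 2.5×0.75)×0.375 = 2.4844 in²; tension across gage: (2.5 − 1×0.75)×0.375 = 0.65625 in². R_n = min(0.6×70×2.4844, 0.6×50×3.8906) + 1.0×70×0.65625 = min(104.34, 116.72) + 45.938 = 150.28 kips. φR_n = 0.75 × 150.28 = 112.7 kips.
Tension rupture (net): A_n = (6.9375 − 2×0.75)×0.375 = 2.0391 in² (U = 1.0, A_e = A_n). φR_n = 0.75 × 70 × 2.0391 = 107.1 kips.
Tension yield (gross): A_g = 6.9375×0.375 = 2.6016 in². φR_n = 0.90 × 50 × 2.6016 = 117.1 kips.
Governing: min(93.9, 163.9, 112.7, 107.1, 117.1) = 93.9 kips → bolt shear.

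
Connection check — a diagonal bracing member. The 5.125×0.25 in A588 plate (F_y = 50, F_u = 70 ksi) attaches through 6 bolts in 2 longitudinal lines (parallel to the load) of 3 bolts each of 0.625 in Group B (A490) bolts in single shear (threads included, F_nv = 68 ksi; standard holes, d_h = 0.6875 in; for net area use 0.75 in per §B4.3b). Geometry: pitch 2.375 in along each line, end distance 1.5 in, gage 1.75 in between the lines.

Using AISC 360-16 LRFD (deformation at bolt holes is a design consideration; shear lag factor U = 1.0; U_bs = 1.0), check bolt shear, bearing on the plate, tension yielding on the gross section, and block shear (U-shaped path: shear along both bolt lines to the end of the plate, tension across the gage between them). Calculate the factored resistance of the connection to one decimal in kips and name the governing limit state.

57.7 kips (gross-section yield governs)

Bolt shear: A_b = π(0.625)²/4 = 0.3068 in². φR_n = 0.75 × 68 × 0.3068 × 6 × 1 = 93.9 kips.
Bearing (0.25 in plate, F_u = 70 ksi): end bolts L_c = 1.5 − 0.6875/2 = 1.15625, R_n = min(1.2×1.15625×0.25×70, 2.4×0.625×0.25×70) = 24.281 kips/bolt; interior L_c = 2.375 − 0.6875 = 1.6875, R_n = 26.25 kips/bolt. φR_n = 0.75 × (2×24.281 + 4×26.25) = 115.2 kips.
Tension yield (gross): A_g = 5.125×0.25 = 1.2813 in². φR_n = 0.90 × 50 × 1.2813 = 57.7 kips.
Block shear: shear path 2×[1.5+2×2.375] = 2×6.25 in, A_gv = 3.125, A_nv = 2×(6.25 − 2.5×0.75)×0.25 = 2.1875 in²; tension across gage: (1.75 − 1×0.75)×0.25 = 0.25 in². R_n = min(0.6×70×2.1875, 0.6×50×3.125) + 1.0×70×0.25 = min(91.875, 93.75) + 17.5 = 109.38 kips. φR_n = 0.75 × 109.38 = 82.0 kips.
Governing: min(93.9, 115.2, 57.7, 82.0) = 57.7 kips → gross-section yield.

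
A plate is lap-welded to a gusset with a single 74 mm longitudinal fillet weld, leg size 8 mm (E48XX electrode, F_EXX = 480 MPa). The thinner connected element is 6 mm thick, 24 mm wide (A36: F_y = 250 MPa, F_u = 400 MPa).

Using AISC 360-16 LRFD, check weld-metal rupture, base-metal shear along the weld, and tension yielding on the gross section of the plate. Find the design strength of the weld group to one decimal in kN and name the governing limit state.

32.4 kN (gross-section yield governs)

Weld metal: throat = 0.707×8 = 5.656 mm, L = 74 mm. φR_n = 0.75 × 0.6 × 480 × 5.656 × 74 = 90.4 kN.
Base metal shear (6 mm plate): yield φR_n = 1.0×0.6×250×6×74 = 66.6 kN; rupture φR_n = 0.75×0.6×400×6×74 = 79.9 kN; take 66.6 kN (yield).
Tension yield (gross): A_g = 24×6 = 144 mm². φR_n = 0.90 × 250 × 144 = 32.4 kN.
Governing: min(90.4, 66.6, 32.4) = 32.4 kN → gross-section yield.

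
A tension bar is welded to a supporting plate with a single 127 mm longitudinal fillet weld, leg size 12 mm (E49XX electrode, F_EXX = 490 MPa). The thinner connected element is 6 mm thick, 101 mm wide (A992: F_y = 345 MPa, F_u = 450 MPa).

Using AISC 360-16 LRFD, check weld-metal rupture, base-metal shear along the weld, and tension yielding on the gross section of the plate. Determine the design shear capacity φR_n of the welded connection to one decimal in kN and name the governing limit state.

154.3 kN (base-metal shear governs)

Weld metal: throat = 0.707×12 = 8.484 mm, L = 127 mm. φR_n = 0.75 × 0.6 × 490 × 8.484 × 127 = 237.6 kN.
Base metal shear (6 mm plate): yield φR_n = 1.0×0.6×345×6×127 = 157.7 kN; rupture φR_n = 0.75×0.6×450×6×127 = 154.3 kN; take 154.3 kN (rupture).
Tension yield (gross): A_g = 101×6 = 606 mm². φR_n = 0.90 × 345 × 606 = 188.2 kN.
Governing: min(237.6, 154.3, 188.2) = 154.3 kN → base-metal shear.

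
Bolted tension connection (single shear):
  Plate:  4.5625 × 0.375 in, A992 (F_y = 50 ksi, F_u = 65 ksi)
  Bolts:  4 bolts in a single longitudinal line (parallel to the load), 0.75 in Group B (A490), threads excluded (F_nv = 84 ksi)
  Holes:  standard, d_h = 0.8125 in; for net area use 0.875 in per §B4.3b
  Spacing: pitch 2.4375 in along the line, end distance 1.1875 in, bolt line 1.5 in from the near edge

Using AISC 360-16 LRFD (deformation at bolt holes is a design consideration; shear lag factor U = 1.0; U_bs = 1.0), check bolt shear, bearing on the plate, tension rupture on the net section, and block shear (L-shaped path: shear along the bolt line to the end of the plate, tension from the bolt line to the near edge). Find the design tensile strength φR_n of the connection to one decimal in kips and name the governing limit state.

Bolt shear: A_b = π(0.75)²/4 = 0.44179 in². φR_n = 0.75 × 84 × 0.44179 × 4 × 1 = 111.3 kips.
Bearing (0.375 in plate, F_u = 65 ksi): end bolts L_c = 1.1875 − 0.8125/2 = 0.78125, R_n = min(1.2×0.78125×0.375×65, 2.4×0.75×0.375×65) = 22.852 kips/bolt; interior L_c = 2.4375 − 0.8125 = 1.625, R_n = 43.875 kips/bolt. φR_n = 0.75 × (1×22.852 + 3×43.875) = 115.9 kips.
Tension rupture (net): A_n = (4.5625 − 1×0.875)×0.375 = 1.3828 in² (U = 1.0, A_e = A_n). φR_n = 0.75 × 65 × 1.3828 = 67.4 kips.
Block shear: shear path 1×[1.1875+3×2.4375] = 1×8.5 in, A_gv = 3.1875, A_nv = 1×(8.5 − 3.5×0.875)×0.375 = 2.0391 in²; tension to near edge: (1.5 − 0.5×0.875)×0.375 = 0.39844 in². R_n = min(0.6×65×2.0391, 0.6×50×3.1875) + 1.0×65×0.39844 = min(79.525, 95.625) + 25.899 = 105.42 kips. φR_n = 0.75 × 105.42 = 79.1 kips.
Governing: min(111.3, 115.9, 67.4, 79.1) = 67.4 kips → net-section rupture.

67.4 kips (net-section rupture governs)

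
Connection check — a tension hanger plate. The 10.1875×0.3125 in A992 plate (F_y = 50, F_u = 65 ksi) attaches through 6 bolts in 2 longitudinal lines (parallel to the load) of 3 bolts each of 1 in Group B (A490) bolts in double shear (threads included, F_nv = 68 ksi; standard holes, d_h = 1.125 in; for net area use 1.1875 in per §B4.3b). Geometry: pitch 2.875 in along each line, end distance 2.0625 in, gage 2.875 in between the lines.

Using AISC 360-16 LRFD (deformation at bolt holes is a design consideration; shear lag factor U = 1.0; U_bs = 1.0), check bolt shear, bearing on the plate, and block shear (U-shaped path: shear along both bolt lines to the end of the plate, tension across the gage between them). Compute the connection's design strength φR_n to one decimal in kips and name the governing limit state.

Bolt shear: A_b = π(1)²/4 = 0.7854 in². φR_n = 0.75 × 68 × 0.7854 × 6 × 2 = 480.7 kips.
Bearing (0.3125 in plate, F_u = 65 ksi): end bolts L_c = 2.0625 − 1.125/2 = 1.5, R_n = min(1.2×1.5×0.3125×65, 2.4×1×0.3125×65) = 36.563 kips/bolt; interior L_c = 2.875 − 1.125 = 1.75, R_n = 42.656 kips/bolt. φR_n = 0.75 × (2×36.563 + 4×42.656) = 182.8 kips.
Block shear: shear path 2×[2.0625+2×2.875] = 2×7.8125 in, A_gv = 4.8828, A_nv = 2×(7.8125 − 2.5×1.1875)×0.3125 = 3.0273 in²; tension across gage: (2.875 − 1×1.1875)×0.3125 = 0.52734 in². R_n = min(0.6×65×3.0273, 0.6×50×4.8828) + 1.0×65×0.52734 = min(118.06, 146.48) + 34.277 = 152.34 kips. φR_n = 0.75 × 152.34 = 114.3 kips.
Governing: min(480.7, 182.8, 114.3) = 114.3 kips → block shear.

114.3 kips (block shear governs)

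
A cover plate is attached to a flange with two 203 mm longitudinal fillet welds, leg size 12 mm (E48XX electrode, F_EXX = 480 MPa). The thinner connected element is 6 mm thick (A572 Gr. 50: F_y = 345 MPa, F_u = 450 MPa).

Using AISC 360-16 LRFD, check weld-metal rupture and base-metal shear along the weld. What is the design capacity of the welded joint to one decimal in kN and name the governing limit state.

493.3 kN (base-metal shear governs)

Weld metal: throat = 0.707×12 = 8.484 mm, L = 2×203 = 406 mm. φR_n = 0.75 × 0.6 × 480 × 8.484 × 406 = 744.0 kN.
Base metal shear (6 mm plate): yield φR_n = 1.0×0.6×345×6×406 = 504.3 kN; rupture φR_n = 0.75×0.6×450×6×406 = 493.3 kN; take 493.3 kN (rupture).
Governing: min(744.0, 493.3) = 493.3 kN → base-metal shear.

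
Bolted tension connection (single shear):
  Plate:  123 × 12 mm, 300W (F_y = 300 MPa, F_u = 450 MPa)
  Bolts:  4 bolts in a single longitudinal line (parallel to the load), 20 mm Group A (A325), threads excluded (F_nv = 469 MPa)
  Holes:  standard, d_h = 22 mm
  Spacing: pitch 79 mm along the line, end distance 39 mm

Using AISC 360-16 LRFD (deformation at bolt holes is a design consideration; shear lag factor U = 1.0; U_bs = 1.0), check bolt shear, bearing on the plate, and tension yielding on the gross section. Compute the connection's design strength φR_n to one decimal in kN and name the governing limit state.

398.5 kN (gross-section yield governs)

Bolt shear: A_b = π(20)²/4 = 314.16 mm². φR_n = 0.75 × 469 × 314.16 × 4 × 1 = 442.0 kN.
Bearing (12 mm plate, F_u = 450 MPa): end bolts L_c = 39 − 22/2 = 28, R_n = min(1.2×28×12×450, 2.4×20×12×450) = 181.44 kN/bolt; interior L_c = 79 − 22 = 57, R_n = 259.2 kN/bolt. φR_n = 0.75 × (1×181.44 + 3×259.2) = 719.3 kN.
Tension yield (gross): A_g = 123×12 = 1476 mm². φR_n = 0.90 × 300 × 1476 = 398.5 kN.
Governing: min(442.0, 719.3, 398.5) = 398.5 kN → gross-section yield.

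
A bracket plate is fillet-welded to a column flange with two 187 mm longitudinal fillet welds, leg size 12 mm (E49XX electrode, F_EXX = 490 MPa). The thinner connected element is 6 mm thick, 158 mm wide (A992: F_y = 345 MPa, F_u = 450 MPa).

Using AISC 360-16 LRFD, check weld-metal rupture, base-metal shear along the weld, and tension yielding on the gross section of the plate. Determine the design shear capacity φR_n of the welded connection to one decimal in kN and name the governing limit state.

Weld metal: throat = 0.707×12 = 8.484 mm, L = 2×187 = 374 mm. φR_n = 0.75 × 0.6 × 490 × 8.484 × 374 = 699.7 kN.
Base metal shear (6 mm plate): yield φR_n = 1.0×0.6×345×6×374 = 464.5 kN; rupture φR_n = 0.75×0.6×450×6×374 = 454.4 kN; take 454.4 kN (rupture).
Tension yield (gross): A_g = 158×6 = 948 mm². φR_n = 0.90 × 345 × 948 = 294.4 kN.
Governing: min(699.7, 454.4, 294.4) = 294.4 kN → gross-section yield.

294.4 kN (gross-section yield governs)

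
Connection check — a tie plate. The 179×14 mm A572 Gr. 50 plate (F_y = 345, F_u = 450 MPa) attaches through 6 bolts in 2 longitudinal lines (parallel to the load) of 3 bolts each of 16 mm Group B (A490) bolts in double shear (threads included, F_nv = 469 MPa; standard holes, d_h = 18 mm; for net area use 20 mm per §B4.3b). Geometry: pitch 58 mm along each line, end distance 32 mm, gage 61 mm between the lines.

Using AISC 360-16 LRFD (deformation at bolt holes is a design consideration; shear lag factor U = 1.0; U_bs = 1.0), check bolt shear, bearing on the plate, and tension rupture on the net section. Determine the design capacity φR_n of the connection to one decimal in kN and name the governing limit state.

656.8 kN (net-section rupture governs)

Bolt shear: A_b = π(16)²/4 = 201.06 mm². φR_n = 0.75 × 469 × 201.06 × 6 × 2 = 848.7 kN.
Bearing (14 mm plate, F_u = 450 MPa): end bolts L_c = 32 − 18/2 = 23, R_n = min(1.2×23×14×450, 2.4×16×14×450) = 173.88 kN/bolt; interior L_c = 58 − 18 = 40, R_n = 241.92 kN/bolt. φR_n = 0.75 × (2×173.88 + 4×241.92) = 986.6 kN.
Tension rupture (net): A_n = (179 − 2×20)×14 = 1946 mm² (U = 1.0, A_e = A_n). φR_n = 0.75 × 450 × 1946 = 656.8 kN.
Governing: min(848.7, 986.6, 656.8) = 656.8 kN → net-section rupture.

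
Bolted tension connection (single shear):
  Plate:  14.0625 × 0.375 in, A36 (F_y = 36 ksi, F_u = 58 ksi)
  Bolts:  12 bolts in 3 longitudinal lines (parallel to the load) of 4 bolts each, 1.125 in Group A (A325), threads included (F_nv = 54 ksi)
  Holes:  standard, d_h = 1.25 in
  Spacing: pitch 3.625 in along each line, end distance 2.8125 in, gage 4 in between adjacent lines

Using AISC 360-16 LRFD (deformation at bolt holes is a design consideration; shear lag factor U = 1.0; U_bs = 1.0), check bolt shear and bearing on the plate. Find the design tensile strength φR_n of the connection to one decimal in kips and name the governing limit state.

Bolt shear: A_b = π(1.125)²/4 = 0.99402 in². φR_n = 0.75 × 54 × 0.99402 × 12 × 1 = 483.1 kips.
Bearing (0.375 in plate, F_u = 58 ksi): end bolts L_c = 2.8125 − 1.25/2 = 2.1875, R_n = min(1.2×2.1875×0.375×58, 2.4×1.125×0.375×58) = 57.094 kips/bolt; interior L_c = 3.625 − 1.25 = 2.375, R_n = 58.725 kips/bolt. φR_n = 0.75 × (3×57.094 + 9×58.725) = 524.9 kips.
Governing: min(483.1, 524.9) = 483.1 kips → bolt shear.

483.1 kips (bolt shear governs)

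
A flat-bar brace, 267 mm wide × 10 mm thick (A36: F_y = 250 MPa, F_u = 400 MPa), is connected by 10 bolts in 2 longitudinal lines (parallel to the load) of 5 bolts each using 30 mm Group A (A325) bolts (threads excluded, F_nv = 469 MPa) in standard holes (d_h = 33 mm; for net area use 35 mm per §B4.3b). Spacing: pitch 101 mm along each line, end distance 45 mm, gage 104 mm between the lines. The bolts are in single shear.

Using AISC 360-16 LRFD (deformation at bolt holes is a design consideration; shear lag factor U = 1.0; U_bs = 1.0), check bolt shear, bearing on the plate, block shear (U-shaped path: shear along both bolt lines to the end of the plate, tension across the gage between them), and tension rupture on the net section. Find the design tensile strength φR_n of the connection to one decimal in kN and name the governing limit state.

Bolt shear: A_b = π(30)²/4 = 706.86 mm². φR_n = 0.75 × 469 × 706.86 × 10 × 1 = 2486.4 kN.
Bearing (10 mm plate, F_u = 400 MPa): end bolts L_c = 45 − 33/2 = 28.5, R_n = min(1.2×28.5×10×400, 2.4×30×10×400) = 136.8 kN/bolt; interior L_c = 101 − 33 = 68, R_n = 288 kN/bolt. φR_n = 0.75 × (2×136.8 + 8×288) = 1933.2 kN.
Block shear: shear path 2×[45+4×101] = 2×449 mm, A_gv = 8980, A_nv = 2×(449 − 4.5×35)×10 = 5830 mm²; tension across gage: (104 − 1×35)×10 = 690 mm². R_n = min(0.6×400×5830, 0.6×250×8980) + 1.0×400×690 = min(1399.2, 1347) + 276 = 1623 kN. φR_n = 0.75 × 1623 = 1217.3 kN.
Tension rupture (net): A_n = (267 − 2×35)×10 = 1970 mm² (U = 1.0, A_e = A_n). φR_n = 0.75 × 400 × 1970 = 591.0 kN.
Governing: min(2486.4, 1933.2, 1217.3, 591.0) = 591.0 kN → net-section rupture.

591.0 kN (net-section rupture governs)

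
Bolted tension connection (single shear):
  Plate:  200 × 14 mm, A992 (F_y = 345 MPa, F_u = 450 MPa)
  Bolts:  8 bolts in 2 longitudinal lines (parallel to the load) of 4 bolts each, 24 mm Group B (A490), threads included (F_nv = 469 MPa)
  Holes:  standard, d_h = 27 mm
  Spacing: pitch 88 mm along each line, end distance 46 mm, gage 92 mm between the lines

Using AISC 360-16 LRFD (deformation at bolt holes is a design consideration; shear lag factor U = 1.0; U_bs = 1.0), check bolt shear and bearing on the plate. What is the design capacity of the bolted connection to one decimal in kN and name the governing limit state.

Bolt shear: A_b = π(24)²/4 = 452.39 mm². φR_n = 0.75 × 469 × 452.39 × 8 × 1 = 1273.0 kN.
Bearing (14 mm plate, F_u = 450 MPa): end bolts L_c = 46 − 27/2 = 32.5, R_n = min(1.2×32.5×14×450, 2.4×24×14×450) = 245.7 kN/bolt; interior L_c = 88 − 27 = 61, R_n = 362.88 kN/bolt. φR_n = 0.75 × (2×245.7 + 6×362.88) = 2001.5 kN.
Governing: min(1273.0, 2001.5) = 1273.0 kN → bolt shear.

1273.0 kN (bolt shear governs)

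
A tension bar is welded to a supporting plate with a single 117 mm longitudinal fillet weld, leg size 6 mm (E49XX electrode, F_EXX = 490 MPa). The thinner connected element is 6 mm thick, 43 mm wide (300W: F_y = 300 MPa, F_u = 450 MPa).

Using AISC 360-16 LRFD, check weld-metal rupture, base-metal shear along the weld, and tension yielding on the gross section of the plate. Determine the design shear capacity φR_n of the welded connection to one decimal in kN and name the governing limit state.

Weld metal: throat = 0.707×6 = 4.242 mm, L = 117 mm. φR_n = 0.75 × 0.6 × 490 × 4.242 × 117 = 109.4 kN.
Base metal shear (6 mm plate): yield φR_n = 1.0×0.6×300×6×117 = 126.4 kN; rupture φR_n = 0.75×0.6×450×6×117 = 142.2 kN; take 126.4 kN (yield).
Tension yield (gross): A_g = 43×6 = 258 mm². φR_n = 0.90 × 300 × 258 = 69.7 kN.
Governing: min(109.4, 126.4, 69.7) = 69.7 kN → gross-section yield.

69.7 kN (gross-section yield governs)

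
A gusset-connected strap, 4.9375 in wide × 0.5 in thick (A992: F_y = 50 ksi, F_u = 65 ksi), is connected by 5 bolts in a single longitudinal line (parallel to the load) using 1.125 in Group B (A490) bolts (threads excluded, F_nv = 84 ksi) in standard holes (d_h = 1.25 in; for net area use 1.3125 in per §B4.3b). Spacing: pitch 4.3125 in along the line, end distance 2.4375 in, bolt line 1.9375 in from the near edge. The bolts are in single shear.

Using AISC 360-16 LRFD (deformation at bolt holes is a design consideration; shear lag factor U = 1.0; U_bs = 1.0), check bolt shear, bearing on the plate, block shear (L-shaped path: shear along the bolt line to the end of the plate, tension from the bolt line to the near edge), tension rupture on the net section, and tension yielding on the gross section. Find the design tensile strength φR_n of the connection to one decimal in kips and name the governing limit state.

88.4 kips (net-section rupture governs)

Bolt shear: A_b = π(1.125)²/4 = 0.99402 in². φR_n = 0.75 × 84 × 0.99402 × 5 × 1 = 313.1 kips.
Bearing (0.5 in plate, F_u = 65 ksi): end bolts L_c = 2.4375 − 1.25/2 = 1.8125, R_n = min(1.2×1.8125×0.5×65, 2.4×1.125×0.5×65) = 70.688 kips/bolt; interior L_c = 4.3125 − 1.25 = 3.0625, R_n = 87.75 kips/bolt. φR_n = 0.75 × (1×70.688 + 4×87.75) = 316.3 kips.
Block shear: shear path 1×[2.4375+4×4.3125] = 1×19.6875 in, A_gv = 9.8438, A_nv = 1×(19.6875 − 4.5×1.3125)×0.5 = 6.8906 in²; tension to near edge: (1.9375 − 0.5×1.3125)×0.5 = 0.64063 in². R_n = min(0.6×65×6.8906, 0.6×50×9.8438) + 1.0×65×0.64063 = min(268.73, 295.31) + 41.641 = 310.37 kips. φR_n = 0.75 × 310.37 = 232.8 kips.
Tension rupture (net): A_n = (4.9375 − 1×1.3125)×0.5 = 1.8125 in² (U = 1.0, A_e = A_n). φR_n = 0.75 × 65 × 1.8125 = 88.4 kips.
Tension yield (gross): A_g = 4.9375×0.5 = 2.4688 in². φR_n = 0.90 × 50 × 2.4688 = 111.1 kips.
Governing: min(313.1, 316.3, 232.8, 88.4, 111.1) = 88.4 kips → net-section rupture.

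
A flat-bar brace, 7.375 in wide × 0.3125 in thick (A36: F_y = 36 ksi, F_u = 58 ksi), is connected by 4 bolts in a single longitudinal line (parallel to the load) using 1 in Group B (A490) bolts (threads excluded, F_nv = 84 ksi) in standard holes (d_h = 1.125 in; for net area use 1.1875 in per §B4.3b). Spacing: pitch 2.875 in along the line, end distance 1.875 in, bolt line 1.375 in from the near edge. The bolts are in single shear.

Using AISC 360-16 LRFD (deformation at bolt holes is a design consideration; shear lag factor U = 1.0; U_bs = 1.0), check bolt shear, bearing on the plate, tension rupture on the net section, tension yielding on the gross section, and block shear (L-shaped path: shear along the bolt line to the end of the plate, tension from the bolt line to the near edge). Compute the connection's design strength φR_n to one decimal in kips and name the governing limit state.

Bolt shear: A_b = π(1)²/4 = 0.7854 in². φR_n = 0.75 × 84 × 0.7854 × 4 × 1 = 197.9 kips.
Bearing (0.3125 in plate, F_u = 58 ksi): end bolts L_c = 1.875 − 1.125/2 = 1.3125, R_n = min(1.2×1.3125×0.3125×58, 2.4×1×0.3125×58) = 28.547 kips/bolt; interior L_c = 2.875 − 1.125 = 1.75, R_n = 38.063 kips/bolt. φR_n = 0.75 × (1×28.547 + 3×38.063) = 107.1 kips.
Tension rupture (net): A_n = (7.375 − 1×1.1875)×0.3125 = 1.9336 in² (U = 1.0, A_e = A_n). φR_n = 0.75 × 58 × 1.9336 = 84.1 kips.
Tension yield (gross): A_g = 7.375×0.3125 = 2.3047 in². φR_n = 0.90 × 36 × 2.3047 = 74.7 kips.
Block shear: shear path 1×[1.875+3×2.875] = 1×10.5 in, A_gv = 3.2813, A_nv = 1×(10.5 − 3.5×1.1875)×0.3125 = 1.9824 in²; tension to near edge: (1.375 − 0.5×1.1875)×0.3125 = 0.24414 in². R_n = min(0.6×58×1.9824, 0.6×36×3.2813) + 1.0×58×0.24414 = min(68.988, 70.876) + 14.16 = 83.148 kips. φR_n = 0.75 × 83.148 = 62.4 kips.
Governing: min(197.9, 107.1, 84.1, 74.7, 62.4) = 62.4 kips → block shear.

62.4 kips (block shear governs)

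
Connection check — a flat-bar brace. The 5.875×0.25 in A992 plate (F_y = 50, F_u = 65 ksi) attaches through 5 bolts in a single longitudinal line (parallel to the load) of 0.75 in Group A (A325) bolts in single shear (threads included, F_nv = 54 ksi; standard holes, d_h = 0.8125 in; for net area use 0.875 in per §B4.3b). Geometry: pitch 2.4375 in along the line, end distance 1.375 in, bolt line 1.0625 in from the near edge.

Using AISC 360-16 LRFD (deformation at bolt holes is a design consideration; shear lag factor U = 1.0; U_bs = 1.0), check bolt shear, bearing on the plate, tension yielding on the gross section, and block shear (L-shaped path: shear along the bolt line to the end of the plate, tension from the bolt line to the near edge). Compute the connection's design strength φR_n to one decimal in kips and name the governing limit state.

Bolt shear: A_b = π(0.75)²/4 = 0.44179 in². φR_n = 0.75 × 54 × 0.44179 × 5 × 1 = 89.5 kips.
Bearing (0.25 in plate, F_u = 65 ksi): end bolts L_c = 1.375 − 0.8125/2 = 0.96875, R_n = min(1.2×0.96875×0.25×65, 2.4×0.75×0.25×65) = 18.891 kips/bolt; interior L_c = 2.4375 − 0.8125 = 1.625, R_n = 29.25 kips/bolt. φR_n = 0.75 × (1×18.891 + 4×29.25) = 101.9 kips.
Tension yield (gross): A_g = 5.875×0.25 = 1.4688 in². φR_n = 0.90 × 50 × 1.4688 = 66.1 kips.
Block shear: shear path 1×[1.375+4×2.4375] = 1×11.125 in, A_gv = 2.7813, A_nv = 1×(11.125 − 4.5×0.875)×0.25 = 1.7969 in²; tension to near edge: (1.0625 − 0.5×0.875)×0.25 = 0.15625 in². R_n = min(0.6×65×1.7969, 0.6×50×2.7813) + 1.0×65×0.15625 = min(70.079, 83.439) + 10.156 = 80.235 kips. φR_n = 0.75 × 80.235 = 60.2 kips.
Governing: min(89.5, 101.9, 66.1, 60.2) = 60.2 kips → block shear.

60.2 kips (block shear governs)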